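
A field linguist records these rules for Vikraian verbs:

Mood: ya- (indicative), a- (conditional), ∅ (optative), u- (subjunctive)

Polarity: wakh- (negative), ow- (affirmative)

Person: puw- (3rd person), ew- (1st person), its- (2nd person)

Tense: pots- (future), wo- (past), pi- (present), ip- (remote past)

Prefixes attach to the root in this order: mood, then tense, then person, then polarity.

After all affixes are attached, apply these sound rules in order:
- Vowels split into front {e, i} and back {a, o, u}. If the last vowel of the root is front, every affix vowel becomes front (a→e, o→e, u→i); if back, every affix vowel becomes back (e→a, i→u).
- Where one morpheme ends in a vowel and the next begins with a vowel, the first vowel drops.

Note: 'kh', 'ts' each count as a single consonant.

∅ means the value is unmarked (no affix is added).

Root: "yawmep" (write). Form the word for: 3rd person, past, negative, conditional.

wekhpiwweyawmep

Attach mood conditional a- → ayawmep.
Attach tense past wo- → woayawmep.
Attach person 3rd person puw- → puwwoayawmep.
Attach polarity negative wakh- → wakhpuwwoayawmep.
Apply vowel harmony: wakhpuwwoayawmep → wekhpiwweeyawmep.
Apply vowel deletion: wekhpiwweeyawmep → wekhpiwweyawmep.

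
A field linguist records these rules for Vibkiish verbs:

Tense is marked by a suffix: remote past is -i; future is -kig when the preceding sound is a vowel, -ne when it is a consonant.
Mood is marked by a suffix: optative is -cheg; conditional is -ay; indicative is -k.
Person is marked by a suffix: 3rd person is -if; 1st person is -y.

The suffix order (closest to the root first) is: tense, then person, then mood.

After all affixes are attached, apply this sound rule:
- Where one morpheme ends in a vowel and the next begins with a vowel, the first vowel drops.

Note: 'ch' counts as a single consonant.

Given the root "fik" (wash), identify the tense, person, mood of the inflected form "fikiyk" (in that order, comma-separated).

remote past, 1st person, indicative

Segment: fik-i-y-k.
tense: -i → remote past.
person: -y → 1st person.
mood: -k → indicative.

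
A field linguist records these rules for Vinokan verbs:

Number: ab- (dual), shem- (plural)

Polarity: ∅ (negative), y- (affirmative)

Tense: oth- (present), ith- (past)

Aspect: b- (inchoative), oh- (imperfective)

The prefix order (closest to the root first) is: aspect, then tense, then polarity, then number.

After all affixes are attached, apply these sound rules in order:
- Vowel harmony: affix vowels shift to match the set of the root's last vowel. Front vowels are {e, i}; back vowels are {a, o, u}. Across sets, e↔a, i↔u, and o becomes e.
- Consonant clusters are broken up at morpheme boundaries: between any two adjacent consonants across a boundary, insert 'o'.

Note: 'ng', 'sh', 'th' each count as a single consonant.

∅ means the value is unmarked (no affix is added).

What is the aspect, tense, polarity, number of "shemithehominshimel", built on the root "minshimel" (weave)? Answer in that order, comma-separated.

Segment: shem-ith-oh-minshimel.
aspect: oh- → imperfective.
tense: ith- → past.
polarity: ∅ → negative.
number: shem- → plural.

imperfective, past, negative, plural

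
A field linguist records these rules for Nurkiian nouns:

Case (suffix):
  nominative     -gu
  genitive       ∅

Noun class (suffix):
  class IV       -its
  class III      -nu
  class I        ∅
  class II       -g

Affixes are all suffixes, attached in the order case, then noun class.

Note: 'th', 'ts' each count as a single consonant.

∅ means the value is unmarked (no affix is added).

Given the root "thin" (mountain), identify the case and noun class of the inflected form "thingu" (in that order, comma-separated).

Segment: thin-gu.
case: -gu → nominative.
noun class: ∅ → class I.

nominative, class I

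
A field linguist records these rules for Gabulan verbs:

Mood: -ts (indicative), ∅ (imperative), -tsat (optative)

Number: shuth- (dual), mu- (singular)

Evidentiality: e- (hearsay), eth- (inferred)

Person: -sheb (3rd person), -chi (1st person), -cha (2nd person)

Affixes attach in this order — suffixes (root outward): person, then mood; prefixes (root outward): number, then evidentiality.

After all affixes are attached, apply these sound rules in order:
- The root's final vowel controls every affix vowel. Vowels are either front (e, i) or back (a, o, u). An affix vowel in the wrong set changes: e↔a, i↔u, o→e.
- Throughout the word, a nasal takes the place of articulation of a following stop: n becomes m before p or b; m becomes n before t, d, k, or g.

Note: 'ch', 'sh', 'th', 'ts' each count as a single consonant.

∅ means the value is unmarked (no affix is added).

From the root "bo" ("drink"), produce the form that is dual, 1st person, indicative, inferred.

Attach number dual shuth- → shuthbo.
Attach evidentiality inferred eth- → ethshuthbo.
Attach person 1st person -chi → ethshuthbochi.
Attach mood indicative -ts → ethshuthbochits.
Apply vowel harmony: ethshuthbochits → athshuthbochuts.
Nasal assimilation: no change.

athshuthbochuts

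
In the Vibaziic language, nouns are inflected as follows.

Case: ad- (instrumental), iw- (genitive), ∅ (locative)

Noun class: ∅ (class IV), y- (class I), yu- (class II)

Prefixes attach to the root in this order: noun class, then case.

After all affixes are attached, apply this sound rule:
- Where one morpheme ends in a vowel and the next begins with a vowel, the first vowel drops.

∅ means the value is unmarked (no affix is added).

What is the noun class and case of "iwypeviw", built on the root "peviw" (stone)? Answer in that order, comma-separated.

Segment: iw-y-peviw.
noun class: y- → class I.
case: iw- → genitive.

class I, genitive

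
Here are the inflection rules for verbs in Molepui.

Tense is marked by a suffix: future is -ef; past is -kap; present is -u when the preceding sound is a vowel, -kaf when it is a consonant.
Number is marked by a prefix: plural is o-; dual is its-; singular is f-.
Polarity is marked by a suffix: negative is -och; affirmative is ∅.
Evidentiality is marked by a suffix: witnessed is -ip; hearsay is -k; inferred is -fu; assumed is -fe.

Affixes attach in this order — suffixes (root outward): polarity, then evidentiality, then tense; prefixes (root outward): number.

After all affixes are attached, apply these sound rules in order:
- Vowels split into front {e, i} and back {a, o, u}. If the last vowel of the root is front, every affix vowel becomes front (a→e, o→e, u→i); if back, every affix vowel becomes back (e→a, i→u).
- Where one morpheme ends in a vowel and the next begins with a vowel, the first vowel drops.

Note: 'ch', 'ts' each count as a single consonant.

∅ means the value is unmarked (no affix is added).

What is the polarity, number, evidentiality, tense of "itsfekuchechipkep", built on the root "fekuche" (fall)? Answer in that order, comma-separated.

Segment: its-fekuche-och-ip-kap.
polarity: -och → negative.
number: its- → dual.
evidentiality: -ip → witnessed.
tense: -kap → past.

negative, dual, witnessed, past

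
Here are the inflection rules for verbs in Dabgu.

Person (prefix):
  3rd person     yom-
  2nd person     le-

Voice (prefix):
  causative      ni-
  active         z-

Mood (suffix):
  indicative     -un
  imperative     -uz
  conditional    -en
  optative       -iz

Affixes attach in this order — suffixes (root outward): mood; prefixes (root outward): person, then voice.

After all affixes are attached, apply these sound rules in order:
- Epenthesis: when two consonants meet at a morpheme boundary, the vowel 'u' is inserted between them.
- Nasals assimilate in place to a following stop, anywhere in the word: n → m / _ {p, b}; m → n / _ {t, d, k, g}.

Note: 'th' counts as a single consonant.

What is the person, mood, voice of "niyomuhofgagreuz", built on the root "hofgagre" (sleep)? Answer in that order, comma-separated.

Segment: ni-yom-hofgagre-uz.
person: yom- → 3rd person.
mood: -uz → imperative.
voice: ni- → causative.

3rd person, imperative, causative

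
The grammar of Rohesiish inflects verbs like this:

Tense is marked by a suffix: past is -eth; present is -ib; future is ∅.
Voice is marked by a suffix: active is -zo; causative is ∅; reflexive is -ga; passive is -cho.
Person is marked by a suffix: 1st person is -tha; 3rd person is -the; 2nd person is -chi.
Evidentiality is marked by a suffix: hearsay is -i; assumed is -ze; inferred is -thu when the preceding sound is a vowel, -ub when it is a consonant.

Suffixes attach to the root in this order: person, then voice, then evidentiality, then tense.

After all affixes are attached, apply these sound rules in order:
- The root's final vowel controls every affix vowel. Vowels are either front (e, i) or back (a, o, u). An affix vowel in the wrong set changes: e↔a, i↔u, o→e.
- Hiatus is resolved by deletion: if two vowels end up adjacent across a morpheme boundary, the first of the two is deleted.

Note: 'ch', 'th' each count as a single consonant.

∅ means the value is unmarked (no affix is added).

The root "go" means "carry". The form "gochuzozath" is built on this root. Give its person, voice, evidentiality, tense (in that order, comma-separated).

2nd person, active, assumed, past

Segment: go-chi-zo-ze-eth.
person: -chi → 2nd person.
voice: -zo → active.
evidentiality: -ze → assumed.
tense: -eth → past.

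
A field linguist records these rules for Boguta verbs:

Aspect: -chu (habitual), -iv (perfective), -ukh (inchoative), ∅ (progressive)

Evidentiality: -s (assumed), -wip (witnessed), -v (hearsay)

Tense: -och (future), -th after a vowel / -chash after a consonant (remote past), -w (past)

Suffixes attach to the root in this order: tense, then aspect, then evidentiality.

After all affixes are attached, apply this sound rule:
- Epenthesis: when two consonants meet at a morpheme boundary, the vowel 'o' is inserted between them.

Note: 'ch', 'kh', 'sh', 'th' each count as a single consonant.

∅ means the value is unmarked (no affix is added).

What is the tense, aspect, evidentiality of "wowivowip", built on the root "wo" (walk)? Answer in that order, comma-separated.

Segment: wo-w-iv-wip.
tense: -w → past.
aspect: -iv → perfective.
evidentiality: -wip → witnessed.

past, perfective, witnessed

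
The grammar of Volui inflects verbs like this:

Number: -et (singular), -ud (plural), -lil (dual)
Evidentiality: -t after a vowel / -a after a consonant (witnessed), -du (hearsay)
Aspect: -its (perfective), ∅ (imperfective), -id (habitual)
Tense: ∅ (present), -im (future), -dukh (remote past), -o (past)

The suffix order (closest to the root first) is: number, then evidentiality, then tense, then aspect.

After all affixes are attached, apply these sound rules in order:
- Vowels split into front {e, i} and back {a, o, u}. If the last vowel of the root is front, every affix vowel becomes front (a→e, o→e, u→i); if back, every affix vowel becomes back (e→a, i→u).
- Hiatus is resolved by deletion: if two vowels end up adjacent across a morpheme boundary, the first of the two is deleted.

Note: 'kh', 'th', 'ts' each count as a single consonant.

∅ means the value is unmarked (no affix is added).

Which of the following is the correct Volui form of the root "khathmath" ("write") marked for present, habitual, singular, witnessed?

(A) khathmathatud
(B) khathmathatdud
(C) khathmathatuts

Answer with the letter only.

Attach number singular -et → khathmathet.
Attach evidentiality witnessed -a (after consonant 't') → khathmatheta.
tense = present: zero marking, form stays khathmatheta.
Attach aspect habitual -id → khathmathetaid.
Apply vowel harmony: khathmathetaid → khathmathataud.
Apply vowel deletion: khathmathataud → khathmathatud.
So the correct form is khathmathatud, option (A).
(B) khathmathatdud is wrong: it uses hearsay instead of witnessed for evidentiality.
(C) khathmathatuts is wrong: it uses perfective instead of habitual for aspect.

A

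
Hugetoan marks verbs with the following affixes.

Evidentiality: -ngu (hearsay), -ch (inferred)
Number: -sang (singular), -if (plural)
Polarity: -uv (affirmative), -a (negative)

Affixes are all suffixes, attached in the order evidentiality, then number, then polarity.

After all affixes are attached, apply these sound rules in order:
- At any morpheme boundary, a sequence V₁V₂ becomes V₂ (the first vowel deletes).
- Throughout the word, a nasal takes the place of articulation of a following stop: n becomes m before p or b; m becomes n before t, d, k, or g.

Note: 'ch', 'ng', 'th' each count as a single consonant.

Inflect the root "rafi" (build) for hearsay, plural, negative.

Attach evidentiality hearsay -ngu → rafingu.
Attach number plural -if → rafinguif.
Attach polarity negative -a → rafinguifa.
Apply vowel deletion: rafinguifa → rafingifa.
Nasal assimilation: no change.

rafingifa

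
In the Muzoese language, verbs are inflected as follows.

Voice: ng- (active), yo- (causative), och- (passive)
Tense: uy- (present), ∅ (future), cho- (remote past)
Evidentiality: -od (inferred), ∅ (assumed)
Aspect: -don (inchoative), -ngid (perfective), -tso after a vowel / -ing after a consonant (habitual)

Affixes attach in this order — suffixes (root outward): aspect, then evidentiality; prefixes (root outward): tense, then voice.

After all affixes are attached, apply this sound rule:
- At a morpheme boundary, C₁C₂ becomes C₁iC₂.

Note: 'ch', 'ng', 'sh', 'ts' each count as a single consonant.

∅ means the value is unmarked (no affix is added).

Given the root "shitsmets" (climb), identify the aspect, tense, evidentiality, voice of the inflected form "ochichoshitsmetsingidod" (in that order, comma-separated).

Segment: och-cho-shitsmets-ngid-od.
aspect: -ngid → perfective.
tense: cho- → remote past.
evidentiality: -od → inferred.
voice: och- → passive.

perfective, remote past, inferred, passive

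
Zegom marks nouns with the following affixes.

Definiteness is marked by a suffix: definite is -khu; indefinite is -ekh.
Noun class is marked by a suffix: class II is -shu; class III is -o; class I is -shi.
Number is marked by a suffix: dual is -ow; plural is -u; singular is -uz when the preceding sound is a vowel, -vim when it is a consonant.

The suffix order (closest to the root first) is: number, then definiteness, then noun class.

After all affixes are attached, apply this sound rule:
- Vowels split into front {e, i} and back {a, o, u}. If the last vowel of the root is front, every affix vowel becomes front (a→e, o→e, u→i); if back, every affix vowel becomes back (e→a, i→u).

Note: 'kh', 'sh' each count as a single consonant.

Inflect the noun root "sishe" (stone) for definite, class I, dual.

Attach number dual -ow → sisheow.
Attach definiteness definite -khu → sisheowkhu.
Attach noun class class I -shi → sisheowkhushi.
Apply vowel harmony: sisheowkhushi → sisheewkhishi.

sisheewkhishi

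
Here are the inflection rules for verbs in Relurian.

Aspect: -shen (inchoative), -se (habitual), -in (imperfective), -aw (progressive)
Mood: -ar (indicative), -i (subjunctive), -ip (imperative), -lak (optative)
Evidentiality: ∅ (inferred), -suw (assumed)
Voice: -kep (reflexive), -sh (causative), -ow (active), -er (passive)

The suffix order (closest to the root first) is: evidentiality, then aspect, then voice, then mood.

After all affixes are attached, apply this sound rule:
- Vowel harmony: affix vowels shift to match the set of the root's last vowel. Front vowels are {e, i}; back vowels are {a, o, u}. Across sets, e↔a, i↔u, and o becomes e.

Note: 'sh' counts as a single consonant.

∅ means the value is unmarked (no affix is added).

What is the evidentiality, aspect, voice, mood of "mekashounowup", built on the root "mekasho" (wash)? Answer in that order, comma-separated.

Segment: mekasho-in-ow-ip.
evidentiality: ∅ → inferred.
aspect: -in → imperfective.
voice: -ow → active.
mood: -ip → imperative.

inferred, imperfective, active, imperative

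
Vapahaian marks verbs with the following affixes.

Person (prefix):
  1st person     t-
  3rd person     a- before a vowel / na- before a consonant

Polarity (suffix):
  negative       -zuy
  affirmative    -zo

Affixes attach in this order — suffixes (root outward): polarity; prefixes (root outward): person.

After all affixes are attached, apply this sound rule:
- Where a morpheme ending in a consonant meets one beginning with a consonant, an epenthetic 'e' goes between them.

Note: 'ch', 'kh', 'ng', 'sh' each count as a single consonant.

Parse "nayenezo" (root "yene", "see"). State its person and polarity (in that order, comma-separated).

Segment: na-yene-zo.
person: a/na- → 3rd person.
polarity: -zo → affirmative.

3rd person, affirmative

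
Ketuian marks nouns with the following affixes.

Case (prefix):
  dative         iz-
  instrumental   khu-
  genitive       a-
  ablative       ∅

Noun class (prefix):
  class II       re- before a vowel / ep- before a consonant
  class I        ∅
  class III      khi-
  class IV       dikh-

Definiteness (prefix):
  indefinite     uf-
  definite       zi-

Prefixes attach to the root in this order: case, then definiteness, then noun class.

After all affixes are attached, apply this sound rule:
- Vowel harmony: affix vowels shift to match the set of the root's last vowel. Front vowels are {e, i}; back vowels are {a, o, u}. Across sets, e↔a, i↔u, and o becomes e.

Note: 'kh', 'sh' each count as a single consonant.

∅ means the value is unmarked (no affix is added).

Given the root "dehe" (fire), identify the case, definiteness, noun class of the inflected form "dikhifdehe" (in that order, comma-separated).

ablative, indefinite, class IV

Segment: dikh-uf-dehe.
case: ∅ → ablative.
definiteness: uf- → indefinite.
noun class: dikh- → class IV.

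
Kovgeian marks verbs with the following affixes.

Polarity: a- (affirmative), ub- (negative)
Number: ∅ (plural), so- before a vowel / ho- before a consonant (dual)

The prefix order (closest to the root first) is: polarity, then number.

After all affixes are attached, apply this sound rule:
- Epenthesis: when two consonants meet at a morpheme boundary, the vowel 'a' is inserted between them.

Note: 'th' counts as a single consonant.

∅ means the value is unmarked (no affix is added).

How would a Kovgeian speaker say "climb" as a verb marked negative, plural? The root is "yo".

ubayo

Attach polarity negative ub- → ubyo.
number = plural: zero marking, form stays ubyo.
Apply epenthesis: ubyo → ubayo.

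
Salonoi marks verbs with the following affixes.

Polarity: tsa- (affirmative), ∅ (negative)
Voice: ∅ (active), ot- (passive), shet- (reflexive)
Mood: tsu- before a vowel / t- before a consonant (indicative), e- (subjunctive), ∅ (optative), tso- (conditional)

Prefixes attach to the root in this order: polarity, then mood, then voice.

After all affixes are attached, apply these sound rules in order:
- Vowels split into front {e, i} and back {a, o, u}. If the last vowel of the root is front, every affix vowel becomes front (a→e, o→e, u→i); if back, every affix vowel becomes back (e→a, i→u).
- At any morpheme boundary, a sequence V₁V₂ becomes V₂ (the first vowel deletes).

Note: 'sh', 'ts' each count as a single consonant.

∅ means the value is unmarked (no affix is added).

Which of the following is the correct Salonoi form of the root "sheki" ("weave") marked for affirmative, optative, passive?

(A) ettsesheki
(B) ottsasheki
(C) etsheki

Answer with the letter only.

Attach polarity affirmative tsa- → tsasheki.
mood = optative: zero marking, form stays tsasheki.
Attach voice passive ot- → ottsasheki.
Apply vowel harmony: ottsasheki → ettsesheki.
Vowel deletion: no change.
So the correct form is ettsesheki, option (A).
(C) etsheki is wrong: it uses negative instead of affirmative for polarity.
(B) ottsasheki is wrong: it fails to apply the sound rule(s).

A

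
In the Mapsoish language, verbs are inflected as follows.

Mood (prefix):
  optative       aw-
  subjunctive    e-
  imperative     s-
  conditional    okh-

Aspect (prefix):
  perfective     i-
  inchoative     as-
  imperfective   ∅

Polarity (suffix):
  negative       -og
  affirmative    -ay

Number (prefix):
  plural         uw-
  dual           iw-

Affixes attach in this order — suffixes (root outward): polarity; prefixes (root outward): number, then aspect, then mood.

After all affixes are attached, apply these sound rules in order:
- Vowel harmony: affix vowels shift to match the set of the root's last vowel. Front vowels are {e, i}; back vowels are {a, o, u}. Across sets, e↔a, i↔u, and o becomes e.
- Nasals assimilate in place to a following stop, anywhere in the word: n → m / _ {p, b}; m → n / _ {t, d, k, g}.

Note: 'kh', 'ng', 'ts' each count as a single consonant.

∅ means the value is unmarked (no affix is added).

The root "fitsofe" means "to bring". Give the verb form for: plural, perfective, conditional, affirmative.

ekhiiwfitsofeey

Attach number plural uw- → uwfitsofe.
Attach polarity affirmative -ay → uwfitsofeay.
Attach aspect perfective i- → iuwfitsofeay.
Attach mood conditional okh- → okhiuwfitsofeay.
Apply vowel harmony: okhiuwfitsofeay → ekhiiwfitsofeey.
Nasal assimilation: no change.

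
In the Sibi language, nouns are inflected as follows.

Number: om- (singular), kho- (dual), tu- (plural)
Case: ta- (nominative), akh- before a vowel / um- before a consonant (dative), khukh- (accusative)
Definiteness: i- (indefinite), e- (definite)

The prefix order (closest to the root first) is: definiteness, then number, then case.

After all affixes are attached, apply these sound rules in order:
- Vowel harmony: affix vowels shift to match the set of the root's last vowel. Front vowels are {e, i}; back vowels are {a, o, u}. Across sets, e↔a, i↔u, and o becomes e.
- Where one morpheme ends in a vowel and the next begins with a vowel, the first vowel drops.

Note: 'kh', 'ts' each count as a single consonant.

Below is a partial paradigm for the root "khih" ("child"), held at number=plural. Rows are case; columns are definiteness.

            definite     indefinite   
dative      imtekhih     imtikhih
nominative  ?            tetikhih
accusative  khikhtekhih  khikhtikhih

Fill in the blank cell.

tetekhih

Attach definiteness definite e- → ekhih.
Attach number plural tu- → tuekhih.
Attach case nominative ta- → tatuekhih.
Apply vowel harmony: tatuekhih → tetiekhih.
Apply vowel deletion: tetiekhih → tetekhih.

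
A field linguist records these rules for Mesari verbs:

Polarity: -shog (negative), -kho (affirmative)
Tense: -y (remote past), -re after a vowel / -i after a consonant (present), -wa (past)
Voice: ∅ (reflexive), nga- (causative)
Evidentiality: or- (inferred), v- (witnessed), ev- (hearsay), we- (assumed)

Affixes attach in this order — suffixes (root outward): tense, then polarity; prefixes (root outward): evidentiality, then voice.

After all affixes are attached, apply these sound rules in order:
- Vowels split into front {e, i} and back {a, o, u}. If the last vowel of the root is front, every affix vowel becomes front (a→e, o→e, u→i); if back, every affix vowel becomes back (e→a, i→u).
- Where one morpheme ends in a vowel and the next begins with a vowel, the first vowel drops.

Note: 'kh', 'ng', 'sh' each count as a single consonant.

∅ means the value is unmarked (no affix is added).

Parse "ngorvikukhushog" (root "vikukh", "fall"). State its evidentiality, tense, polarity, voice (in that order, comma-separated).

inferred, present, negative, causative

Segment: nga-or-vikukh-i-shog.
evidentiality: or- → inferred.
tense: -re/i → present.
polarity: -shog → negative.
voice: nga- → causative.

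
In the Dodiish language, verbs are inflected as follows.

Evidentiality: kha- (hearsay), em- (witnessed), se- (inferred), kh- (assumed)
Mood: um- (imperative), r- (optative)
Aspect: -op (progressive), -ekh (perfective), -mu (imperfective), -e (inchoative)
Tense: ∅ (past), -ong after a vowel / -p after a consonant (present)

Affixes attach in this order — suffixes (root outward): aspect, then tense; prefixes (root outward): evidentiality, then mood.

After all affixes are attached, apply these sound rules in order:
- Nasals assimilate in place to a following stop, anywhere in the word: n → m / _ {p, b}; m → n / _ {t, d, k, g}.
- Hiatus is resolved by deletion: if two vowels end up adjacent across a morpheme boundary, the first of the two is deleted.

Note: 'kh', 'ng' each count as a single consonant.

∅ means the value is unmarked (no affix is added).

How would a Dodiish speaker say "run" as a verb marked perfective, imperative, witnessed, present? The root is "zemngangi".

umemzemngangekhp

Attach evidentiality witnessed em- → emzemngangi.
Attach aspect perfective -ekh → emzemngangiekh.
Attach mood imperative um- → umemzemngangiekh.
Attach tense present -p (after consonant 'kh') → umemzemngangiekhp.
Nasal assimilation: no change.
Apply vowel deletion: umemzemngangiekhp → umemzemngangekhp.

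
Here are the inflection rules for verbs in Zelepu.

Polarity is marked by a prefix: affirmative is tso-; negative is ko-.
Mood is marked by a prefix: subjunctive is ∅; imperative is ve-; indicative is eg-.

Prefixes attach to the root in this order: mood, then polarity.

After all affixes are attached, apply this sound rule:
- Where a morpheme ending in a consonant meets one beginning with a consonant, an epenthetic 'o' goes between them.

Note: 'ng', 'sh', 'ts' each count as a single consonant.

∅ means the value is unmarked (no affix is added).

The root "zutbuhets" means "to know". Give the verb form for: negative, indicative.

Attach mood indicative eg- → egzutbuhets.
Attach polarity negative ko- → koegzutbuhets.
Apply epenthesis: koegzutbuhets → koegozutbuhets.

koegozutbuhets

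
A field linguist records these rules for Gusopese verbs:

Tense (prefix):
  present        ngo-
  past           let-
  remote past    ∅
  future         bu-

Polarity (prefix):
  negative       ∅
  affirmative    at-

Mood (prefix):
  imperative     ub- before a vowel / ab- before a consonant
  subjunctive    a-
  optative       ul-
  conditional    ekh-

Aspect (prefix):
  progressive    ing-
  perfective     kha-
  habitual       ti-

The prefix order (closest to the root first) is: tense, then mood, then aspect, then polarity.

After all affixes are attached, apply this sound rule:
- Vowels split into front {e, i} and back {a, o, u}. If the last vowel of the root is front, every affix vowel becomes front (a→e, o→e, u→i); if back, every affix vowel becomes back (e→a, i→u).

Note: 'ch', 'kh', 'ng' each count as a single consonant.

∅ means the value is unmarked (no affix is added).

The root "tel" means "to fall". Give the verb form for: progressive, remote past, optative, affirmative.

etingiltel

tense = remote past: zero marking, form stays tel.
Attach mood optative ul- → ultel.
Attach aspect progressive ing- → ingultel.
Attach polarity affirmative at- → atingultel.
Apply vowel harmony: atingultel → etingiltel.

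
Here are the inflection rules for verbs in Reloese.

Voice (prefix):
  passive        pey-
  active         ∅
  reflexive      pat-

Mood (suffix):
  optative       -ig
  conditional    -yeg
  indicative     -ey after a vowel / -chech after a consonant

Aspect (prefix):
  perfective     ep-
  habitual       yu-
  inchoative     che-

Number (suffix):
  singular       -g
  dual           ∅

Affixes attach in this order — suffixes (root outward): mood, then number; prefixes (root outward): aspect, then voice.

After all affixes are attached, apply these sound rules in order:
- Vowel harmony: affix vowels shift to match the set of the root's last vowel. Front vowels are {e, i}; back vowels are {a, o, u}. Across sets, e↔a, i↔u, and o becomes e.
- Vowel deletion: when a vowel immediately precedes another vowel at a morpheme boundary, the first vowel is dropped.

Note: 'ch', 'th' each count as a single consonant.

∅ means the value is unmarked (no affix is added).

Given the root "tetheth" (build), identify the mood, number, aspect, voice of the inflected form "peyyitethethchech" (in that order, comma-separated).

Segment: pey-yu-tetheth-chech.
mood: -ey/chech → indicative.
number: ∅ → dual.
aspect: yu- → habitual.
voice: pey- → passive.

indicative, dual, habitual, passive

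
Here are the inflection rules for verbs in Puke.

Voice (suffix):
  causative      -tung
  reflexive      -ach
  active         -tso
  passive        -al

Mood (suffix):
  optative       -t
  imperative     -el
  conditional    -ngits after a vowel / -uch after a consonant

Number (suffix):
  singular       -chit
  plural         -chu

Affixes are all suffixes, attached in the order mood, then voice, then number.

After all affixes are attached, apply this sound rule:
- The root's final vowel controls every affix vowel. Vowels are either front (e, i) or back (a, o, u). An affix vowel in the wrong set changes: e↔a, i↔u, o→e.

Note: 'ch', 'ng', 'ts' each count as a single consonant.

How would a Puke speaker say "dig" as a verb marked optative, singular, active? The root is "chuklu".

Attach mood optative -t → chuklut.
Attach voice active -tso → chukluttso.
Attach number singular -chit → chukluttsochit.
Apply vowel harmony: chukluttsochit → chukluttsochut.

chukluttsochut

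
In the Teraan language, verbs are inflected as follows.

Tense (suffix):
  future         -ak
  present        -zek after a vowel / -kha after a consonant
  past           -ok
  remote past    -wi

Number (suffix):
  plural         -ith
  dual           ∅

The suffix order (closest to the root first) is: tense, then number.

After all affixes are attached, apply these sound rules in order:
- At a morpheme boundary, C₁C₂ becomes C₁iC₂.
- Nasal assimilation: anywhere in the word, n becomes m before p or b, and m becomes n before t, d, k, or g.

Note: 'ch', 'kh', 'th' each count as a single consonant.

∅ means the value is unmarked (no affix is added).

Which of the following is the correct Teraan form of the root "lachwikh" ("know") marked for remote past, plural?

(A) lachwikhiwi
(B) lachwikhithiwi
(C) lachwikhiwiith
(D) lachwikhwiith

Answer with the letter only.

Attach tense remote past -wi → lachwikhwi.
Attach number plural -ith → lachwikhwiith.
Apply epenthesis: lachwikhwiith → lachwikhiwiith.
Nasal assimilation: no change.
So the correct form is lachwikhiwiith, option (C).
(D) lachwikhwiith is wrong: it fails to apply the sound rule(s).
(A) lachwikhiwi is wrong: it uses dual instead of plural for number.
(B) lachwikhithiwi is wrong: it has the affixes in the wrong order.

C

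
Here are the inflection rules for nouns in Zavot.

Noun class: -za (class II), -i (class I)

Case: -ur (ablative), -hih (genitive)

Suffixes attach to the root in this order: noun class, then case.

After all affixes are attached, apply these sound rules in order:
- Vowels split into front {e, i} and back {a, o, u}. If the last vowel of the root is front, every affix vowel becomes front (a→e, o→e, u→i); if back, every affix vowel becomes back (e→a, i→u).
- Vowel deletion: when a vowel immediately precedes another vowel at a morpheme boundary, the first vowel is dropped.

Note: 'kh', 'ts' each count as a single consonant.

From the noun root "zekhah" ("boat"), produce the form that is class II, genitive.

Attach noun class class II -za → zekhahza.
Attach case genitive -hih → zekhahzahih.
Apply vowel harmony: zekhahzahih → zekhahzahuh.
Vowel deletion: no change.

zekhahzahuh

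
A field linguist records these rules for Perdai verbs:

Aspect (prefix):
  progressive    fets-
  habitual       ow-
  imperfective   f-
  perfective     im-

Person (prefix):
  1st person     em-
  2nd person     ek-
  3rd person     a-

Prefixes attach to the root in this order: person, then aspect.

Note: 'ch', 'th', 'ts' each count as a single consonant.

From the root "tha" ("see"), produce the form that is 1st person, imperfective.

Attach person 1st person em- → emtha.
Attach aspect imperfective f- → femtha.

femtha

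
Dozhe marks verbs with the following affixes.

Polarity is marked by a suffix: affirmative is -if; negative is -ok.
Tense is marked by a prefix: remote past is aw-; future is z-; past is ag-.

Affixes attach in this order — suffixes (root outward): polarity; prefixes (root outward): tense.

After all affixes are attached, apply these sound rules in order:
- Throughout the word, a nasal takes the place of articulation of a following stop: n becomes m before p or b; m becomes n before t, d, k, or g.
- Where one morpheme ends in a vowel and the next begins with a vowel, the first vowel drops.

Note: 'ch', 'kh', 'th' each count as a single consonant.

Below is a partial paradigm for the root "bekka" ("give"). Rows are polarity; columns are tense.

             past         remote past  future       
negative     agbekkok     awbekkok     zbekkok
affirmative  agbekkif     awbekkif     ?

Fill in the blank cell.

Attach polarity affirmative -if → bekkaif.
Attach tense future z- → zbekkaif.
Nasal assimilation: no change.
Apply vowel deletion: zbekkaif → zbekkif.

zbekkif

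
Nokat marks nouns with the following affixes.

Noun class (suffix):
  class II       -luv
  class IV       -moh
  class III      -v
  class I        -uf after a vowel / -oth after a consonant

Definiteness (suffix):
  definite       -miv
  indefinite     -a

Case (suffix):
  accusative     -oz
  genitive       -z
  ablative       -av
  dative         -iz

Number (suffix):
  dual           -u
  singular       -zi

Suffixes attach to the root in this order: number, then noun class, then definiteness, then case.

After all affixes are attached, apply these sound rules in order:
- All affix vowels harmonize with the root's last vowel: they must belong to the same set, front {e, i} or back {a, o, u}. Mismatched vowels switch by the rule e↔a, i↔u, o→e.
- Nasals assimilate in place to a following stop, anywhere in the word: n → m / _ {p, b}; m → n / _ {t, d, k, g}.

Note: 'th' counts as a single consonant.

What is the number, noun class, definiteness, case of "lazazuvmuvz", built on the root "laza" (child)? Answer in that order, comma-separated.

Segment: laza-zi-v-miv-z.
number: -zi → singular.
noun class: -v → class III.
definiteness: -miv → definite.
case: -z → genitive.

singular, class III, definite, genitive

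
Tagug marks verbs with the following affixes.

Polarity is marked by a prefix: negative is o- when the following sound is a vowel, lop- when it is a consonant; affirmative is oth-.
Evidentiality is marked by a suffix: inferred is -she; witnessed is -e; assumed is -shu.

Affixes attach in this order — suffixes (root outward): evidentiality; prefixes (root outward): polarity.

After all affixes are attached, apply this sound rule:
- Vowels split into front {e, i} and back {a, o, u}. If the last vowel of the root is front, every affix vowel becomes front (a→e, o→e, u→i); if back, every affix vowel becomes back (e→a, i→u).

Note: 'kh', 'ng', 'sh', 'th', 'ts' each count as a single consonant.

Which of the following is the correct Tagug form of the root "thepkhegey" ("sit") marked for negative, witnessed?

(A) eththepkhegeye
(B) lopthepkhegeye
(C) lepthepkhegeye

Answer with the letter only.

Attach evidentiality witnessed -e → thepkhegeye.
Attach polarity negative lop- (before consonant 'th') → lopthepkhegeye.
Apply vowel harmony: lopthepkhegeye → lepthepkhegeye.
So the correct form is lepthepkhegeye, option (C).
(A) eththepkhegeye is wrong: it uses affirmative instead of negative for polarity.
(B) lopthepkhegeye is wrong: it fails to apply the sound rule(s).

C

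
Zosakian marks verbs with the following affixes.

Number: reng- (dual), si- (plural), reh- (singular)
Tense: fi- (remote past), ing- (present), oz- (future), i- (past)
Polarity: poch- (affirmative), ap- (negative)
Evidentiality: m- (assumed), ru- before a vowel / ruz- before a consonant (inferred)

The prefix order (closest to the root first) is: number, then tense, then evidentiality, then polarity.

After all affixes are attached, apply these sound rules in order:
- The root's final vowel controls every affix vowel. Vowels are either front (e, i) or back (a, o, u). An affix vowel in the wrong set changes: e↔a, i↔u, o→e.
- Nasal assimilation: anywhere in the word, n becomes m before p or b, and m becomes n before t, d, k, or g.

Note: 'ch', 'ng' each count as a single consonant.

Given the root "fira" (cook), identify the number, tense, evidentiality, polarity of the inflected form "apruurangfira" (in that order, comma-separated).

dual, past, inferred, negative

Segment: ap-ru-i-reng-fira.
number: reng- → dual.
tense: i- → past.
evidentiality: ru/ruz- → inferred.
polarity: ap- → negative.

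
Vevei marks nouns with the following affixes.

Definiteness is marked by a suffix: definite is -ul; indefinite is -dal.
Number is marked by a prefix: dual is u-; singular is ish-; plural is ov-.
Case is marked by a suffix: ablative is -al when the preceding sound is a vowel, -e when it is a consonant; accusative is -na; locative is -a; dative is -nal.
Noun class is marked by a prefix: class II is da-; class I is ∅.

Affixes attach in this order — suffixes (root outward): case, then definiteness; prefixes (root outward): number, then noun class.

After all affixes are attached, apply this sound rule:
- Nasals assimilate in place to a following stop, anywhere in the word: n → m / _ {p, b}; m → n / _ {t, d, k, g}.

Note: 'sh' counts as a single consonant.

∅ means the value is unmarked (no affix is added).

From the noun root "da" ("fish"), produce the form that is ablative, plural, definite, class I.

Attach case ablative -al (after vowel 'a') → daal.
Attach number plural ov- → ovdaal.
noun class = class I: zero marking, form stays ovdaal.
Attach definiteness definite -ul → ovdaalul.
Nasal assimilation: no change.

ovdaalul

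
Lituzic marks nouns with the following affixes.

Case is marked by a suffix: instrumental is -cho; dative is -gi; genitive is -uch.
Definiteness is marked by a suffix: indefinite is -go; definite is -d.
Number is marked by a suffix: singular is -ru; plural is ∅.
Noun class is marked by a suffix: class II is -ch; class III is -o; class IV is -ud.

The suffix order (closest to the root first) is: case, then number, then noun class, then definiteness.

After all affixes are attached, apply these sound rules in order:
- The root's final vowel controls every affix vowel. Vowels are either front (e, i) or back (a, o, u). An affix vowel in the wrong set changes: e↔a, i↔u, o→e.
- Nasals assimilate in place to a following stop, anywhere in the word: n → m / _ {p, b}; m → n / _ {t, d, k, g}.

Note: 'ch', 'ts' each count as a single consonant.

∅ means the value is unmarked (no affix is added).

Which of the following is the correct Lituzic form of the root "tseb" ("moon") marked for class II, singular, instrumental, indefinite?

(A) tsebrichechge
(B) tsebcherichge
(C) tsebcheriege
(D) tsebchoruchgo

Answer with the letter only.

B

Attach case instrumental -cho → tsebcho.
Attach number singular -ru → tsebchoru.
Attach noun class class II -ch → tsebchoruch.
Attach definiteness indefinite -go → tsebchoruchgo.
Apply vowel harmony: tsebchoruchgo → tsebcherichge.
Nasal assimilation: no change.
So the correct form is tsebcherichge, option (B).
(C) tsebcheriege is wrong: it uses class III instead of class II for noun class.
(D) tsebchoruchgo is wrong: it fails to apply the sound rule(s).
(A) tsebrichechge is wrong: it has the affixes in the wrong order.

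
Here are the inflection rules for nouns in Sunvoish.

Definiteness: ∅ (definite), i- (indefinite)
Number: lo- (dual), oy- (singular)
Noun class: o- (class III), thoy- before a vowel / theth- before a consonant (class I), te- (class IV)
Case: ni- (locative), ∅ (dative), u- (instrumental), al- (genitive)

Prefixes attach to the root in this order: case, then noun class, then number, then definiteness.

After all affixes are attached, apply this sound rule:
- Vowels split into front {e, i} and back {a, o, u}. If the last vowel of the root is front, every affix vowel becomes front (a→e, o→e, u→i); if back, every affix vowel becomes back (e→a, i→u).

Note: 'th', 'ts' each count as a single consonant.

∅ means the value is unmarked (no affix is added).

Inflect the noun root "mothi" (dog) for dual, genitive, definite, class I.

Attach case genitive al- → almothi.
Attach noun class class I thoy- (before vowel 'a') → thoyalmothi.
Attach number dual lo- → lothoyalmothi.
definiteness = definite: zero marking, form stays lothoyalmothi.
Apply vowel harmony: lothoyalmothi → letheyelmothi.

letheyelmothi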